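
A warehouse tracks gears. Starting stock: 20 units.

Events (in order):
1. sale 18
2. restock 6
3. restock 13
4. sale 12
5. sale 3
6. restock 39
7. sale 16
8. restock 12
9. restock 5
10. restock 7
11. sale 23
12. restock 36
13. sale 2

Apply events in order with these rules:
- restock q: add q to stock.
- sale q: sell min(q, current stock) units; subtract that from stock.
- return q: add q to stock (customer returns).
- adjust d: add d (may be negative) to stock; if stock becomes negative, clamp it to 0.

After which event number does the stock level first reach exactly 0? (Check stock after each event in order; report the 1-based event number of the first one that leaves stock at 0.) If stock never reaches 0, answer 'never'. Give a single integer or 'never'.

Processing events:
Start: stock = 20
  Event 1 (sale 18): sell min(18,20)=18. stock: 20 - 18 = 2. total_sold = 18
  Event 2 (restock 6): 2 + 6 = 8
  Event 3 (restock 13): 8 + 13 = 21
  Event 4 (sale 12): sell min(12,21)=12. stock: 21 - 12 = 9. total_sold = 30
  Event 5 (sale 3): sell min(3,9)=3. stock: 9 - 3 = 6. total_sold = 33
  Event 6 (restock 39): 6 + 39 = 45
  Event 7 (sale 16): sell min(16,45)=16. stock: 45 - 16 = 29. total_sold = 49
  Event 8 (restock 12): 29 + 12 = 41
  Event 9 (restock 5): 41 + 5 = 46
  Event 10 (restock 7): 46 + 7 = 53
  Event 11 (sale 23): sell min(23,53)=23. stock: 53 - 23 = 30. total_sold = 72
  Event 12 (restock 36): 30 + 36 = 66
  Event 13 (sale 2): sell min(2,66)=2. stock: 66 - 2 = 64. total_sold = 74
Final: stock = 64, total_sold = 74

Stock never reaches 0.

Answer: never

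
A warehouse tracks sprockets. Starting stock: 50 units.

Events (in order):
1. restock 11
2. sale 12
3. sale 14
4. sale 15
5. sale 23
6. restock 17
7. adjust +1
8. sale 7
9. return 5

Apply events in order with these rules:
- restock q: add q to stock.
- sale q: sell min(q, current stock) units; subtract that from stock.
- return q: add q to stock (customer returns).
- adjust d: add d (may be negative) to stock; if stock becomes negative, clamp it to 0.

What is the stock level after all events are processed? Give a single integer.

Processing events:
Start: stock = 50
  Event 1 (restock 11): 50 + 11 = 61
  Event 2 (sale 12): sell min(12,61)=12. stock: 61 - 12 = 49. total_sold = 12
  Event 3 (sale 14): sell min(14,49)=14. stock: 49 - 14 = 35. total_sold = 26
  Event 4 (sale 15): sell min(15,35)=15. stock: 35 - 15 = 20. total_sold = 41
  Event 5 (sale 23): sell min(23,20)=20. stock: 20 - 20 = 0. total_sold = 61
  Event 6 (restock 17): 0 + 17 = 17
  Event 7 (adjust +1): 17 + 1 = 18
  Event 8 (sale 7): sell min(7,18)=7. stock: 18 - 7 = 11. total_sold = 68
  Event 9 (return 5): 11 + 5 = 16
Final: stock = 16, total_sold = 68

Answer: 16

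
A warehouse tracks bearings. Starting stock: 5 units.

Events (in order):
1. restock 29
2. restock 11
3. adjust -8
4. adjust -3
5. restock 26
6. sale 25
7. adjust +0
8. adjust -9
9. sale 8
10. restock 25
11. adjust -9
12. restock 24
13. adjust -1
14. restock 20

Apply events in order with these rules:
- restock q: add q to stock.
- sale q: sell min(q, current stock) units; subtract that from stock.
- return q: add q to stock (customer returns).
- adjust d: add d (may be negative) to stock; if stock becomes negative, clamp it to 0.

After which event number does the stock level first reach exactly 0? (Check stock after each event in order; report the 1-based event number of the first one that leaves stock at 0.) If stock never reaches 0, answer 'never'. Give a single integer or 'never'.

Answer: never

Derivation:
Processing events:
Start: stock = 5
  Event 1 (restock 29): 5 + 29 = 34
  Event 2 (restock 11): 34 + 11 = 45
  Event 3 (adjust -8): 45 + -8 = 37
  Event 4 (adjust -3): 37 + -3 = 34
  Event 5 (restock 26): 34 + 26 = 60
  Event 6 (sale 25): sell min(25,60)=25. stock: 60 - 25 = 35. total_sold = 25
  Event 7 (adjust +0): 35 + 0 = 35
  Event 8 (adjust -9): 35 + -9 = 26
  Event 9 (sale 8): sell min(8,26)=8. stock: 26 - 8 = 18. total_sold = 33
  Event 10 (restock 25): 18 + 25 = 43
  Event 11 (adjust -9): 43 + -9 = 34
  Event 12 (restock 24): 34 + 24 = 58
  Event 13 (adjust -1): 58 + -1 = 57
  Event 14 (restock 20): 57 + 20 = 77
Final: stock = 77, total_sold = 33

Stock never reaches 0.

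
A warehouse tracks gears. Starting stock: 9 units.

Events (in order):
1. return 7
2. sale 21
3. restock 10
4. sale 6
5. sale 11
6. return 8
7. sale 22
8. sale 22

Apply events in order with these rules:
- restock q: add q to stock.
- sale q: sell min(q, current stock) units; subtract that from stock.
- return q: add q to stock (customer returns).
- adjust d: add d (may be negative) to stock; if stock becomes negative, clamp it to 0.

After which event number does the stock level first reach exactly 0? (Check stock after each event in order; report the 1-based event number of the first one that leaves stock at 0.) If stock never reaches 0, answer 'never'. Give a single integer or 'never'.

Answer: 2

Derivation:
Processing events:
Start: stock = 9
  Event 1 (return 7): 9 + 7 = 16
  Event 2 (sale 21): sell min(21,16)=16. stock: 16 - 16 = 0. total_sold = 16
  Event 3 (restock 10): 0 + 10 = 10
  Event 4 (sale 6): sell min(6,10)=6. stock: 10 - 6 = 4. total_sold = 22
  Event 5 (sale 11): sell min(11,4)=4. stock: 4 - 4 = 0. total_sold = 26
  Event 6 (return 8): 0 + 8 = 8
  Event 7 (sale 22): sell min(22,8)=8. stock: 8 - 8 = 0. total_sold = 34
  Event 8 (sale 22): sell min(22,0)=0. stock: 0 - 0 = 0. total_sold = 34
Final: stock = 0, total_sold = 34

First zero at event 2.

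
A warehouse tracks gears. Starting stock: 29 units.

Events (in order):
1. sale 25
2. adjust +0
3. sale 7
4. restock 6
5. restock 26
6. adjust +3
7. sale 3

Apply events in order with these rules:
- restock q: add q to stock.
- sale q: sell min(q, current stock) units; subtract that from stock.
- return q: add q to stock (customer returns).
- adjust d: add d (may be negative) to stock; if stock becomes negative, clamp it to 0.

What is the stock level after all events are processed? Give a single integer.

Answer: 32

Derivation:
Processing events:
Start: stock = 29
  Event 1 (sale 25): sell min(25,29)=25. stock: 29 - 25 = 4. total_sold = 25
  Event 2 (adjust +0): 4 + 0 = 4
  Event 3 (sale 7): sell min(7,4)=4. stock: 4 - 4 = 0. total_sold = 29
  Event 4 (restock 6): 0 + 6 = 6
  Event 5 (restock 26): 6 + 26 = 32
  Event 6 (adjust +3): 32 + 3 = 35
  Event 7 (sale 3): sell min(3,35)=3. stock: 35 - 3 = 32. total_sold = 32
Final: stock = 32, total_sold = 32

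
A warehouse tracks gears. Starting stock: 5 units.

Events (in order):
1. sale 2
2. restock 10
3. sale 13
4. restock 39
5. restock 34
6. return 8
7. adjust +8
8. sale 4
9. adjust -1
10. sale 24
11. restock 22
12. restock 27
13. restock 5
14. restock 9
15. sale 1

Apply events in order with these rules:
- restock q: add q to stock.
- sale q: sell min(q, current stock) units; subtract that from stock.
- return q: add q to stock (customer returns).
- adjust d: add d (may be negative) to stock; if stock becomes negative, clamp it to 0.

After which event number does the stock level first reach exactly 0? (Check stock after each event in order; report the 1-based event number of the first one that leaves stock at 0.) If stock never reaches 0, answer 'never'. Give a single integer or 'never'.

Answer: 3

Derivation:
Processing events:
Start: stock = 5
  Event 1 (sale 2): sell min(2,5)=2. stock: 5 - 2 = 3. total_sold = 2
  Event 2 (restock 10): 3 + 10 = 13
  Event 3 (sale 13): sell min(13,13)=13. stock: 13 - 13 = 0. total_sold = 15
  Event 4 (restock 39): 0 + 39 = 39
  Event 5 (restock 34): 39 + 34 = 73
  Event 6 (return 8): 73 + 8 = 81
  Event 7 (adjust +8): 81 + 8 = 89
  Event 8 (sale 4): sell min(4,89)=4. stock: 89 - 4 = 85. total_sold = 19
  Event 9 (adjust -1): 85 + -1 = 84
  Event 10 (sale 24): sell min(24,84)=24. stock: 84 - 24 = 60. total_sold = 43
  Event 11 (restock 22): 60 + 22 = 82
  Event 12 (restock 27): 82 + 27 = 109
  Event 13 (restock 5): 109 + 5 = 114
  Event 14 (restock 9): 114 + 9 = 123
  Event 15 (sale 1): sell min(1,123)=1. stock: 123 - 1 = 122. total_sold = 44
Final: stock = 122, total_sold = 44

First zero at event 3.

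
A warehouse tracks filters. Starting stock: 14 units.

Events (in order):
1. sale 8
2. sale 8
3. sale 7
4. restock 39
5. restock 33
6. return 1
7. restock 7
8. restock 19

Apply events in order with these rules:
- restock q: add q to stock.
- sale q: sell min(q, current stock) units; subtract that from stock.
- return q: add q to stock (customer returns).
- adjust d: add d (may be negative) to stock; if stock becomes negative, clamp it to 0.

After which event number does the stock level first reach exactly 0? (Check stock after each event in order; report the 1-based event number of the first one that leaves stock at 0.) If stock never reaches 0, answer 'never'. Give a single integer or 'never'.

Answer: 2

Derivation:
Processing events:
Start: stock = 14
  Event 1 (sale 8): sell min(8,14)=8. stock: 14 - 8 = 6. total_sold = 8
  Event 2 (sale 8): sell min(8,6)=6. stock: 6 - 6 = 0. total_sold = 14
  Event 3 (sale 7): sell min(7,0)=0. stock: 0 - 0 = 0. total_sold = 14
  Event 4 (restock 39): 0 + 39 = 39
  Event 5 (restock 33): 39 + 33 = 72
  Event 6 (return 1): 72 + 1 = 73
  Event 7 (restock 7): 73 + 7 = 80
  Event 8 (restock 19): 80 + 19 = 99
Final: stock = 99, total_sold = 14

First zero at event 2.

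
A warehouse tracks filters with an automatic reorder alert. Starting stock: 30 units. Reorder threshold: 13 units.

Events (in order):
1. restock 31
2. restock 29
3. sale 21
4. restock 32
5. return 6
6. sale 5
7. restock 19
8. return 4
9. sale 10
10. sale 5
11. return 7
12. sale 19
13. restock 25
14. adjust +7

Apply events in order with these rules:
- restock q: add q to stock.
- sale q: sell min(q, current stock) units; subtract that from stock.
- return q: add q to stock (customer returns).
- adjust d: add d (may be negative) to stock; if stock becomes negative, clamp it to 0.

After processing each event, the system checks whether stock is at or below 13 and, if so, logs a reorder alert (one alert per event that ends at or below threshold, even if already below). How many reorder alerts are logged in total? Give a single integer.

Answer: 0

Derivation:
Processing events:
Start: stock = 30
  Event 1 (restock 31): 30 + 31 = 61
  Event 2 (restock 29): 61 + 29 = 90
  Event 3 (sale 21): sell min(21,90)=21. stock: 90 - 21 = 69. total_sold = 21
  Event 4 (restock 32): 69 + 32 = 101
  Event 5 (return 6): 101 + 6 = 107
  Event 6 (sale 5): sell min(5,107)=5. stock: 107 - 5 = 102. total_sold = 26
  Event 7 (restock 19): 102 + 19 = 121
  Event 8 (return 4): 121 + 4 = 125
  Event 9 (sale 10): sell min(10,125)=10. stock: 125 - 10 = 115. total_sold = 36
  Event 10 (sale 5): sell min(5,115)=5. stock: 115 - 5 = 110. total_sold = 41
  Event 11 (return 7): 110 + 7 = 117
  Event 12 (sale 19): sell min(19,117)=19. stock: 117 - 19 = 98. total_sold = 60
  Event 13 (restock 25): 98 + 25 = 123
  Event 14 (adjust +7): 123 + 7 = 130
Final: stock = 130, total_sold = 60

Checking against threshold 13:
  After event 1: stock=61 > 13
  After event 2: stock=90 > 13
  After event 3: stock=69 > 13
  After event 4: stock=101 > 13
  After event 5: stock=107 > 13
  After event 6: stock=102 > 13
  After event 7: stock=121 > 13
  After event 8: stock=125 > 13
  After event 9: stock=115 > 13
  After event 10: stock=110 > 13
  After event 11: stock=117 > 13
  After event 12: stock=98 > 13
  After event 13: stock=123 > 13
  After event 14: stock=130 > 13
Alert events: []. Count = 0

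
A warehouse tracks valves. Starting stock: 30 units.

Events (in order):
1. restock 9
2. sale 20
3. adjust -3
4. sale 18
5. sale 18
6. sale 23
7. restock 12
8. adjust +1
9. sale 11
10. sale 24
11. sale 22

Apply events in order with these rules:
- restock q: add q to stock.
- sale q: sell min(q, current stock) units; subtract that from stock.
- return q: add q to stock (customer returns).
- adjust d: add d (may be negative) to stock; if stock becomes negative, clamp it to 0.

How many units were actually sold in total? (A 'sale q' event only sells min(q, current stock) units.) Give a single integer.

Answer: 49

Derivation:
Processing events:
Start: stock = 30
  Event 1 (restock 9): 30 + 9 = 39
  Event 2 (sale 20): sell min(20,39)=20. stock: 39 - 20 = 19. total_sold = 20
  Event 3 (adjust -3): 19 + -3 = 16
  Event 4 (sale 18): sell min(18,16)=16. stock: 16 - 16 = 0. total_sold = 36
  Event 5 (sale 18): sell min(18,0)=0. stock: 0 - 0 = 0. total_sold = 36
  Event 6 (sale 23): sell min(23,0)=0. stock: 0 - 0 = 0. total_sold = 36
  Event 7 (restock 12): 0 + 12 = 12
  Event 8 (adjust +1): 12 + 1 = 13
  Event 9 (sale 11): sell min(11,13)=11. stock: 13 - 11 = 2. total_sold = 47
  Event 10 (sale 24): sell min(24,2)=2. stock: 2 - 2 = 0. total_sold = 49
  Event 11 (sale 22): sell min(22,0)=0. stock: 0 - 0 = 0. total_sold = 49
Final: stock = 0, total_sold = 49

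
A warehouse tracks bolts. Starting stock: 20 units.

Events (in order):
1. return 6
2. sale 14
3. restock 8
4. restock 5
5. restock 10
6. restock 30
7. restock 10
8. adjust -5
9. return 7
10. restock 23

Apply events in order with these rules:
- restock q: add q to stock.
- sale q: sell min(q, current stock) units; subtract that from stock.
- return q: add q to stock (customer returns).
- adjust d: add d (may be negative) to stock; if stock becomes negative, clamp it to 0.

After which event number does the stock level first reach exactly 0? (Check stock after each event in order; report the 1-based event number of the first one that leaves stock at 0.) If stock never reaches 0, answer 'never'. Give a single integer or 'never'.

Answer: never

Derivation:
Processing events:
Start: stock = 20
  Event 1 (return 6): 20 + 6 = 26
  Event 2 (sale 14): sell min(14,26)=14. stock: 26 - 14 = 12. total_sold = 14
  Event 3 (restock 8): 12 + 8 = 20
  Event 4 (restock 5): 20 + 5 = 25
  Event 5 (restock 10): 25 + 10 = 35
  Event 6 (restock 30): 35 + 30 = 65
  Event 7 (restock 10): 65 + 10 = 75
  Event 8 (adjust -5): 75 + -5 = 70
  Event 9 (return 7): 70 + 7 = 77
  Event 10 (restock 23): 77 + 23 = 100
Final: stock = 100, total_sold = 14

Stock never reaches 0.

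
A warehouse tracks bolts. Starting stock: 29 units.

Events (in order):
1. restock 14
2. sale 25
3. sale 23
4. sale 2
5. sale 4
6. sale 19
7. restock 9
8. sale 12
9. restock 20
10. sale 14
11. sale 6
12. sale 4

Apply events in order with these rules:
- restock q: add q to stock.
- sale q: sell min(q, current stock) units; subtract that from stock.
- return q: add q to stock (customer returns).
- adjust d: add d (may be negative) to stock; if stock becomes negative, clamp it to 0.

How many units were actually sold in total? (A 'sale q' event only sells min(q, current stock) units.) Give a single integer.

Answer: 72

Derivation:
Processing events:
Start: stock = 29
  Event 1 (restock 14): 29 + 14 = 43
  Event 2 (sale 25): sell min(25,43)=25. stock: 43 - 25 = 18. total_sold = 25
  Event 3 (sale 23): sell min(23,18)=18. stock: 18 - 18 = 0. total_sold = 43
  Event 4 (sale 2): sell min(2,0)=0. stock: 0 - 0 = 0. total_sold = 43
  Event 5 (sale 4): sell min(4,0)=0. stock: 0 - 0 = 0. total_sold = 43
  Event 6 (sale 19): sell min(19,0)=0. stock: 0 - 0 = 0. total_sold = 43
  Event 7 (restock 9): 0 + 9 = 9
  Event 8 (sale 12): sell min(12,9)=9. stock: 9 - 9 = 0. total_sold = 52
  Event 9 (restock 20): 0 + 20 = 20
  Event 10 (sale 14): sell min(14,20)=14. stock: 20 - 14 = 6. total_sold = 66
  Event 11 (sale 6): sell min(6,6)=6. stock: 6 - 6 = 0. total_sold = 72
  Event 12 (sale 4): sell min(4,0)=0. stock: 0 - 0 = 0. total_sold = 72
Final: stock = 0, total_sold = 72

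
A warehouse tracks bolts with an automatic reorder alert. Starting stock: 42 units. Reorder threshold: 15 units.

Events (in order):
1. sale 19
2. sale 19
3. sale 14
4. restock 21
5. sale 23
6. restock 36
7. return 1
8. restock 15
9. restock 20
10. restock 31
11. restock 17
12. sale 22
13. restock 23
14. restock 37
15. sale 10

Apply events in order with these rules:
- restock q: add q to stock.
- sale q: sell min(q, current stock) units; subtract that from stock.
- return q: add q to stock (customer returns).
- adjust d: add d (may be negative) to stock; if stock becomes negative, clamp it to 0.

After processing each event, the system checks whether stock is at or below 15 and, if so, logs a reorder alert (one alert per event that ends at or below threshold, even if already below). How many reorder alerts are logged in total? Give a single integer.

Processing events:
Start: stock = 42
  Event 1 (sale 19): sell min(19,42)=19. stock: 42 - 19 = 23. total_sold = 19
  Event 2 (sale 19): sell min(19,23)=19. stock: 23 - 19 = 4. total_sold = 38
  Event 3 (sale 14): sell min(14,4)=4. stock: 4 - 4 = 0. total_sold = 42
  Event 4 (restock 21): 0 + 21 = 21
  Event 5 (sale 23): sell min(23,21)=21. stock: 21 - 21 = 0. total_sold = 63
  Event 6 (restock 36): 0 + 36 = 36
  Event 7 (return 1): 36 + 1 = 37
  Event 8 (restock 15): 37 + 15 = 52
  Event 9 (restock 20): 52 + 20 = 72
  Event 10 (restock 31): 72 + 31 = 103
  Event 11 (restock 17): 103 + 17 = 120
  Event 12 (sale 22): sell min(22,120)=22. stock: 120 - 22 = 98. total_sold = 85
  Event 13 (restock 23): 98 + 23 = 121
  Event 14 (restock 37): 121 + 37 = 158
  Event 15 (sale 10): sell min(10,158)=10. stock: 158 - 10 = 148. total_sold = 95
Final: stock = 148, total_sold = 95

Checking against threshold 15:
  After event 1: stock=23 > 15
  After event 2: stock=4 <= 15 -> ALERT
  After event 3: stock=0 <= 15 -> ALERT
  After event 4: stock=21 > 15
  After event 5: stock=0 <= 15 -> ALERT
  After event 6: stock=36 > 15
  After event 7: stock=37 > 15
  After event 8: stock=52 > 15
  After event 9: stock=72 > 15
  After event 10: stock=103 > 15
  After event 11: stock=120 > 15
  After event 12: stock=98 > 15
  After event 13: stock=121 > 15
  After event 14: stock=158 > 15
  After event 15: stock=148 > 15
Alert events: [2, 3, 5]. Count = 3

Answer: 3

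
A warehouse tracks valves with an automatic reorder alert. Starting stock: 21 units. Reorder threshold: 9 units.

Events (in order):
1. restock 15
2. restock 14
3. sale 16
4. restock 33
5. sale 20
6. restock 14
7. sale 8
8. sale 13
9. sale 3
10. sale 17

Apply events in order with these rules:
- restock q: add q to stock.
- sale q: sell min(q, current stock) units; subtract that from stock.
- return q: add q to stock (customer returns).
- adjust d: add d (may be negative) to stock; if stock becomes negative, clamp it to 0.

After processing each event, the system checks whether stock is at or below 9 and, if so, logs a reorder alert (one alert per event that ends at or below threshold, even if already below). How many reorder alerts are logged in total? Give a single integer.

Answer: 0

Derivation:
Processing events:
Start: stock = 21
  Event 1 (restock 15): 21 + 15 = 36
  Event 2 (restock 14): 36 + 14 = 50
  Event 3 (sale 16): sell min(16,50)=16. stock: 50 - 16 = 34. total_sold = 16
  Event 4 (restock 33): 34 + 33 = 67
  Event 5 (sale 20): sell min(20,67)=20. stock: 67 - 20 = 47. total_sold = 36
  Event 6 (restock 14): 47 + 14 = 61
  Event 7 (sale 8): sell min(8,61)=8. stock: 61 - 8 = 53. total_sold = 44
  Event 8 (sale 13): sell min(13,53)=13. stock: 53 - 13 = 40. total_sold = 57
  Event 9 (sale 3): sell min(3,40)=3. stock: 40 - 3 = 37. total_sold = 60
  Event 10 (sale 17): sell min(17,37)=17. stock: 37 - 17 = 20. total_sold = 77
Final: stock = 20, total_sold = 77

Checking against threshold 9:
  After event 1: stock=36 > 9
  After event 2: stock=50 > 9
  After event 3: stock=34 > 9
  After event 4: stock=67 > 9
  After event 5: stock=47 > 9
  After event 6: stock=61 > 9
  After event 7: stock=53 > 9
  After event 8: stock=40 > 9
  After event 9: stock=37 > 9
  After event 10: stock=20 > 9
Alert events: []. Count = 0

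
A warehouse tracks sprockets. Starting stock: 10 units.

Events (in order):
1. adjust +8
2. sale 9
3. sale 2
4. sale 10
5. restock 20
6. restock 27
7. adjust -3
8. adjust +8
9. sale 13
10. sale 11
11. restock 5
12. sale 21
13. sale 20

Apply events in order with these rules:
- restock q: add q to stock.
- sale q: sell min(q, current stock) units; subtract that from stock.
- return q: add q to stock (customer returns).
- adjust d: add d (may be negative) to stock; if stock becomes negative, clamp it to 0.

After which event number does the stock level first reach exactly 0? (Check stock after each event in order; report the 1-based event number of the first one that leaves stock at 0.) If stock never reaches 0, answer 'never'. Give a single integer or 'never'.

Processing events:
Start: stock = 10
  Event 1 (adjust +8): 10 + 8 = 18
  Event 2 (sale 9): sell min(9,18)=9. stock: 18 - 9 = 9. total_sold = 9
  Event 3 (sale 2): sell min(2,9)=2. stock: 9 - 2 = 7. total_sold = 11
  Event 4 (sale 10): sell min(10,7)=7. stock: 7 - 7 = 0. total_sold = 18
  Event 5 (restock 20): 0 + 20 = 20
  Event 6 (restock 27): 20 + 27 = 47
  Event 7 (adjust -3): 47 + -3 = 44
  Event 8 (adjust +8): 44 + 8 = 52
  Event 9 (sale 13): sell min(13,52)=13. stock: 52 - 13 = 39. total_sold = 31
  Event 10 (sale 11): sell min(11,39)=11. stock: 39 - 11 = 28. total_sold = 42
  Event 11 (restock 5): 28 + 5 = 33
  Event 12 (sale 21): sell min(21,33)=21. stock: 33 - 21 = 12. total_sold = 63
  Event 13 (sale 20): sell min(20,12)=12. stock: 12 - 12 = 0. total_sold = 75
Final: stock = 0, total_sold = 75

First zero at event 4.

Answer: 4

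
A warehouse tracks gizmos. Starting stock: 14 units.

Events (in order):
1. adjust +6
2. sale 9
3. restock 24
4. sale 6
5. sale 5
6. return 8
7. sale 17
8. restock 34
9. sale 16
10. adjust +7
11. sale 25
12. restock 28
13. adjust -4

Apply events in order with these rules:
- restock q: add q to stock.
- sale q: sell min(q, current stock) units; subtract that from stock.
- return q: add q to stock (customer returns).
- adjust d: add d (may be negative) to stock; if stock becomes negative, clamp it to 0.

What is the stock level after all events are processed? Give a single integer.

Answer: 39

Derivation:
Processing events:
Start: stock = 14
  Event 1 (adjust +6): 14 + 6 = 20
  Event 2 (sale 9): sell min(9,20)=9. stock: 20 - 9 = 11. total_sold = 9
  Event 3 (restock 24): 11 + 24 = 35
  Event 4 (sale 6): sell min(6,35)=6. stock: 35 - 6 = 29. total_sold = 15
  Event 5 (sale 5): sell min(5,29)=5. stock: 29 - 5 = 24. total_sold = 20
  Event 6 (return 8): 24 + 8 = 32
  Event 7 (sale 17): sell min(17,32)=17. stock: 32 - 17 = 15. total_sold = 37
  Event 8 (restock 34): 15 + 34 = 49
  Event 9 (sale 16): sell min(16,49)=16. stock: 49 - 16 = 33. total_sold = 53
  Event 10 (adjust +7): 33 + 7 = 40
  Event 11 (sale 25): sell min(25,40)=25. stock: 40 - 25 = 15. total_sold = 78
  Event 12 (restock 28): 15 + 28 = 43
  Event 13 (adjust -4): 43 + -4 = 39
Final: stock = 39, total_sold = 78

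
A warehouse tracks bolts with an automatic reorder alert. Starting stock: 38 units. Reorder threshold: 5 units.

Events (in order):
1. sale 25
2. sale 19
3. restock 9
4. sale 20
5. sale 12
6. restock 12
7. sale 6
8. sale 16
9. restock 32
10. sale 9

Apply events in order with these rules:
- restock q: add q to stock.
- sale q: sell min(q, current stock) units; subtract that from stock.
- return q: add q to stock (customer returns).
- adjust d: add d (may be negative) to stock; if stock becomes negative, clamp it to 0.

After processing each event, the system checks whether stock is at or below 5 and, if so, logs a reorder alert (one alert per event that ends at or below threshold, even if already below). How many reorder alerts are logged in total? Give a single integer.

Processing events:
Start: stock = 38
  Event 1 (sale 25): sell min(25,38)=25. stock: 38 - 25 = 13. total_sold = 25
  Event 2 (sale 19): sell min(19,13)=13. stock: 13 - 13 = 0. total_sold = 38
  Event 3 (restock 9): 0 + 9 = 9
  Event 4 (sale 20): sell min(20,9)=9. stock: 9 - 9 = 0. total_sold = 47
  Event 5 (sale 12): sell min(12,0)=0. stock: 0 - 0 = 0. total_sold = 47
  Event 6 (restock 12): 0 + 12 = 12
  Event 7 (sale 6): sell min(6,12)=6. stock: 12 - 6 = 6. total_sold = 53
  Event 8 (sale 16): sell min(16,6)=6. stock: 6 - 6 = 0. total_sold = 59
  Event 9 (restock 32): 0 + 32 = 32
  Event 10 (sale 9): sell min(9,32)=9. stock: 32 - 9 = 23. total_sold = 68
Final: stock = 23, total_sold = 68

Checking against threshold 5:
  After event 1: stock=13 > 5
  After event 2: stock=0 <= 5 -> ALERT
  After event 3: stock=9 > 5
  After event 4: stock=0 <= 5 -> ALERT
  After event 5: stock=0 <= 5 -> ALERT
  After event 6: stock=12 > 5
  After event 7: stock=6 > 5
  After event 8: stock=0 <= 5 -> ALERT
  After event 9: stock=32 > 5
  After event 10: stock=23 > 5
Alert events: [2, 4, 5, 8]. Count = 4

Answer: 4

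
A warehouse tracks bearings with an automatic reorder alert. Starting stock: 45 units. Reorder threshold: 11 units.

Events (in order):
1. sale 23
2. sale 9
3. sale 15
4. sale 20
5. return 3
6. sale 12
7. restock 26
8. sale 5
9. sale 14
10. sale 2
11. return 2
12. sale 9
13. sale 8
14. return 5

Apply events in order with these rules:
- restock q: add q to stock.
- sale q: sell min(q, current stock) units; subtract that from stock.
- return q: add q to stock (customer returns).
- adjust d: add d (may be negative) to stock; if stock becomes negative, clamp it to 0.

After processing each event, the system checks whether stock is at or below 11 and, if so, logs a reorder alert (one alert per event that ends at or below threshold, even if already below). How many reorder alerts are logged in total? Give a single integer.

Answer: 10

Derivation:
Processing events:
Start: stock = 45
  Event 1 (sale 23): sell min(23,45)=23. stock: 45 - 23 = 22. total_sold = 23
  Event 2 (sale 9): sell min(9,22)=9. stock: 22 - 9 = 13. total_sold = 32
  Event 3 (sale 15): sell min(15,13)=13. stock: 13 - 13 = 0. total_sold = 45
  Event 4 (sale 20): sell min(20,0)=0. stock: 0 - 0 = 0. total_sold = 45
  Event 5 (return 3): 0 + 3 = 3
  Event 6 (sale 12): sell min(12,3)=3. stock: 3 - 3 = 0. total_sold = 48
  Event 7 (restock 26): 0 + 26 = 26
  Event 8 (sale 5): sell min(5,26)=5. stock: 26 - 5 = 21. total_sold = 53
  Event 9 (sale 14): sell min(14,21)=14. stock: 21 - 14 = 7. total_sold = 67
  Event 10 (sale 2): sell min(2,7)=2. stock: 7 - 2 = 5. total_sold = 69
  Event 11 (return 2): 5 + 2 = 7
  Event 12 (sale 9): sell min(9,7)=7. stock: 7 - 7 = 0. total_sold = 76
  Event 13 (sale 8): sell min(8,0)=0. stock: 0 - 0 = 0. total_sold = 76
  Event 14 (return 5): 0 + 5 = 5
Final: stock = 5, total_sold = 76

Checking against threshold 11:
  After event 1: stock=22 > 11
  After event 2: stock=13 > 11
  After event 3: stock=0 <= 11 -> ALERT
  After event 4: stock=0 <= 11 -> ALERT
  After event 5: stock=3 <= 11 -> ALERT
  After event 6: stock=0 <= 11 -> ALERT
  After event 7: stock=26 > 11
  After event 8: stock=21 > 11
  After event 9: stock=7 <= 11 -> ALERT
  After event 10: stock=5 <= 11 -> ALERT
  After event 11: stock=7 <= 11 -> ALERT
  After event 12: stock=0 <= 11 -> ALERT
  After event 13: stock=0 <= 11 -> ALERT
  After event 14: stock=5 <= 11 -> ALERT
Alert events: [3, 4, 5, 6, 9, 10, 11, 12, 13, 14]. Count = 10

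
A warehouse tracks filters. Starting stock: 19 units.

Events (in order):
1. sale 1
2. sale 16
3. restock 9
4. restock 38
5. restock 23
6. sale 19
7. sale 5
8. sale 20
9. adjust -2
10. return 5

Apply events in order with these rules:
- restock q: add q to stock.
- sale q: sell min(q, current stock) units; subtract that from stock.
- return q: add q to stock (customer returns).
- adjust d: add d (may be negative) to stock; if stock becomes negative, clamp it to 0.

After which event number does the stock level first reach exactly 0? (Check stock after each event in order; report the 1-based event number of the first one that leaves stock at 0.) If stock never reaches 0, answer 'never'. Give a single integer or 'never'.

Processing events:
Start: stock = 19
  Event 1 (sale 1): sell min(1,19)=1. stock: 19 - 1 = 18. total_sold = 1
  Event 2 (sale 16): sell min(16,18)=16. stock: 18 - 16 = 2. total_sold = 17
  Event 3 (restock 9): 2 + 9 = 11
  Event 4 (restock 38): 11 + 38 = 49
  Event 5 (restock 23): 49 + 23 = 72
  Event 6 (sale 19): sell min(19,72)=19. stock: 72 - 19 = 53. total_sold = 36
  Event 7 (sale 5): sell min(5,53)=5. stock: 53 - 5 = 48. total_sold = 41
  Event 8 (sale 20): sell min(20,48)=20. stock: 48 - 20 = 28. total_sold = 61
  Event 9 (adjust -2): 28 + -2 = 26
  Event 10 (return 5): 26 + 5 = 31
Final: stock = 31, total_sold = 61

Stock never reaches 0.

Answer: never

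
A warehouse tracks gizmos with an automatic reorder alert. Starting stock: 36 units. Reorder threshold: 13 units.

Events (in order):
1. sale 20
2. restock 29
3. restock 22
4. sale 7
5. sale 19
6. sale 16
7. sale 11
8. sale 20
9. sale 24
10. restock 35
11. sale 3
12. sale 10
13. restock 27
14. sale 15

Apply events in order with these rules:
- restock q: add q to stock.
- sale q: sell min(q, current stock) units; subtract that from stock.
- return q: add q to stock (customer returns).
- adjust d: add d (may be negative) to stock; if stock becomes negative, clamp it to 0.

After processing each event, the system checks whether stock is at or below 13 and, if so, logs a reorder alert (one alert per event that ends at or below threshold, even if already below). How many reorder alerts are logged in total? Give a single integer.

Answer: 2

Derivation:
Processing events:
Start: stock = 36
  Event 1 (sale 20): sell min(20,36)=20. stock: 36 - 20 = 16. total_sold = 20
  Event 2 (restock 29): 16 + 29 = 45
  Event 3 (restock 22): 45 + 22 = 67
  Event 4 (sale 7): sell min(7,67)=7. stock: 67 - 7 = 60. total_sold = 27
  Event 5 (sale 19): sell min(19,60)=19. stock: 60 - 19 = 41. total_sold = 46
  Event 6 (sale 16): sell min(16,41)=16. stock: 41 - 16 = 25. total_sold = 62
  Event 7 (sale 11): sell min(11,25)=11. stock: 25 - 11 = 14. total_sold = 73
  Event 8 (sale 20): sell min(20,14)=14. stock: 14 - 14 = 0. total_sold = 87
  Event 9 (sale 24): sell min(24,0)=0. stock: 0 - 0 = 0. total_sold = 87
  Event 10 (restock 35): 0 + 35 = 35
  Event 11 (sale 3): sell min(3,35)=3. stock: 35 - 3 = 32. total_sold = 90
  Event 12 (sale 10): sell min(10,32)=10. stock: 32 - 10 = 22. total_sold = 100
  Event 13 (restock 27): 22 + 27 = 49
  Event 14 (sale 15): sell min(15,49)=15. stock: 49 - 15 = 34. total_sold = 115
Final: stock = 34, total_sold = 115

Checking against threshold 13:
  After event 1: stock=16 > 13
  After event 2: stock=45 > 13
  After event 3: stock=67 > 13
  After event 4: stock=60 > 13
  After event 5: stock=41 > 13
  After event 6: stock=25 > 13
  After event 7: stock=14 > 13
  After event 8: stock=0 <= 13 -> ALERT
  After event 9: stock=0 <= 13 -> ALERT
  After event 10: stock=35 > 13
  After event 11: stock=32 > 13
  After event 12: stock=22 > 13
  After event 13: stock=49 > 13
  After event 14: stock=34 > 13
Alert events: [8, 9]. Count = 2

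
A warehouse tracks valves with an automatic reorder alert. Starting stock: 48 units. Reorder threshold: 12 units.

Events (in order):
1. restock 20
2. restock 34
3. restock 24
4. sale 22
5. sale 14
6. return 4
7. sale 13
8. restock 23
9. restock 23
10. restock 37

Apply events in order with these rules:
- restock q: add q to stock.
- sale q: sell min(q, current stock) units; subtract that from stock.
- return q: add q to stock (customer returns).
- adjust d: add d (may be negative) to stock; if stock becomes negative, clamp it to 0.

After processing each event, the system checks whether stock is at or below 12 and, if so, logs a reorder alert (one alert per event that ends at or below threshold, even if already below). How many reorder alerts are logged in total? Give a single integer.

Processing events:
Start: stock = 48
  Event 1 (restock 20): 48 + 20 = 68
  Event 2 (restock 34): 68 + 34 = 102
  Event 3 (restock 24): 102 + 24 = 126
  Event 4 (sale 22): sell min(22,126)=22. stock: 126 - 22 = 104. total_sold = 22
  Event 5 (sale 14): sell min(14,104)=14. stock: 104 - 14 = 90. total_sold = 36
  Event 6 (return 4): 90 + 4 = 94
  Event 7 (sale 13): sell min(13,94)=13. stock: 94 - 13 = 81. total_sold = 49
  Event 8 (restock 23): 81 + 23 = 104
  Event 9 (restock 23): 104 + 23 = 127
  Event 10 (restock 37): 127 + 37 = 164
Final: stock = 164, total_sold = 49

Checking against threshold 12:
  After event 1: stock=68 > 12
  After event 2: stock=102 > 12
  After event 3: stock=126 > 12
  After event 4: stock=104 > 12
  After event 5: stock=90 > 12
  After event 6: stock=94 > 12
  After event 7: stock=81 > 12
  After event 8: stock=104 > 12
  After event 9: stock=127 > 12
  After event 10: stock=164 > 12
Alert events: []. Count = 0

Answer: 0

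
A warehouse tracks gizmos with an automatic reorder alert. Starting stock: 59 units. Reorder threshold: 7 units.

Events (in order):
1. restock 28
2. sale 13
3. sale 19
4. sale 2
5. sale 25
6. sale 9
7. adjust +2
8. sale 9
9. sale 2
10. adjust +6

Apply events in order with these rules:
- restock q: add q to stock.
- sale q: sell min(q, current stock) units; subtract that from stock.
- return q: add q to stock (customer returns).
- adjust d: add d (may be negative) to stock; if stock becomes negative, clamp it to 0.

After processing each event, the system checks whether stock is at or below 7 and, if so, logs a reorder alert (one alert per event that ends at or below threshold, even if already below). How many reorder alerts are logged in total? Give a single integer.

Answer: 0

Derivation:
Processing events:
Start: stock = 59
  Event 1 (restock 28): 59 + 28 = 87
  Event 2 (sale 13): sell min(13,87)=13. stock: 87 - 13 = 74. total_sold = 13
  Event 3 (sale 19): sell min(19,74)=19. stock: 74 - 19 = 55. total_sold = 32
  Event 4 (sale 2): sell min(2,55)=2. stock: 55 - 2 = 53. total_sold = 34
  Event 5 (sale 25): sell min(25,53)=25. stock: 53 - 25 = 28. total_sold = 59
  Event 6 (sale 9): sell min(9,28)=9. stock: 28 - 9 = 19. total_sold = 68
  Event 7 (adjust +2): 19 + 2 = 21
  Event 8 (sale 9): sell min(9,21)=9. stock: 21 - 9 = 12. total_sold = 77
  Event 9 (sale 2): sell min(2,12)=2. stock: 12 - 2 = 10. total_sold = 79
  Event 10 (adjust +6): 10 + 6 = 16
Final: stock = 16, total_sold = 79

Checking against threshold 7:
  After event 1: stock=87 > 7
  After event 2: stock=74 > 7
  After event 3: stock=55 > 7
  After event 4: stock=53 > 7
  After event 5: stock=28 > 7
  After event 6: stock=19 > 7
  After event 7: stock=21 > 7
  After event 8: stock=12 > 7
  After event 9: stock=10 > 7
  After event 10: stock=16 > 7
Alert events: []. Count = 0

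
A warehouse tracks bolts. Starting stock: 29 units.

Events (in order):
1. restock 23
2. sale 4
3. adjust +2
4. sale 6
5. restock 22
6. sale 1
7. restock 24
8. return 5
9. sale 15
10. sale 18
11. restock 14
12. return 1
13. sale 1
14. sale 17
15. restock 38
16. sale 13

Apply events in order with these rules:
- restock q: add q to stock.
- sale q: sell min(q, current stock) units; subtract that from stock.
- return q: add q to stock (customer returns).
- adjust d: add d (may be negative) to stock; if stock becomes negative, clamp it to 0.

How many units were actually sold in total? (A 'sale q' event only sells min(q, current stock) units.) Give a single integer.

Processing events:
Start: stock = 29
  Event 1 (restock 23): 29 + 23 = 52
  Event 2 (sale 4): sell min(4,52)=4. stock: 52 - 4 = 48. total_sold = 4
  Event 3 (adjust +2): 48 + 2 = 50
  Event 4 (sale 6): sell min(6,50)=6. stock: 50 - 6 = 44. total_sold = 10
  Event 5 (restock 22): 44 + 22 = 66
  Event 6 (sale 1): sell min(1,66)=1. stock: 66 - 1 = 65. total_sold = 11
  Event 7 (restock 24): 65 + 24 = 89
  Event 8 (return 5): 89 + 5 = 94
  Event 9 (sale 15): sell min(15,94)=15. stock: 94 - 15 = 79. total_sold = 26
  Event 10 (sale 18): sell min(18,79)=18. stock: 79 - 18 = 61. total_sold = 44
  Event 11 (restock 14): 61 + 14 = 75
  Event 12 (return 1): 75 + 1 = 76
  Event 13 (sale 1): sell min(1,76)=1. stock: 76 - 1 = 75. total_sold = 45
  Event 14 (sale 17): sell min(17,75)=17. stock: 75 - 17 = 58. total_sold = 62
  Event 15 (restock 38): 58 + 38 = 96
  Event 16 (sale 13): sell min(13,96)=13. stock: 96 - 13 = 83. total_sold = 75
Final: stock = 83, total_sold = 75

Answer: 75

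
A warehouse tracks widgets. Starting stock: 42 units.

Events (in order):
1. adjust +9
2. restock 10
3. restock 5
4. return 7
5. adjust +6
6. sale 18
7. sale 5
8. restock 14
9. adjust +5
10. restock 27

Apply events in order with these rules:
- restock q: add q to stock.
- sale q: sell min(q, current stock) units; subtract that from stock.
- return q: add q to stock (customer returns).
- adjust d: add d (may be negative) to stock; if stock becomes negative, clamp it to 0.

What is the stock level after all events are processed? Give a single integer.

Processing events:
Start: stock = 42
  Event 1 (adjust +9): 42 + 9 = 51
  Event 2 (restock 10): 51 + 10 = 61
  Event 3 (restock 5): 61 + 5 = 66
  Event 4 (return 7): 66 + 7 = 73
  Event 5 (adjust +6): 73 + 6 = 79
  Event 6 (sale 18): sell min(18,79)=18. stock: 79 - 18 = 61. total_sold = 18
  Event 7 (sale 5): sell min(5,61)=5. stock: 61 - 5 = 56. total_sold = 23
  Event 8 (restock 14): 56 + 14 = 70
  Event 9 (adjust +5): 70 + 5 = 75
  Event 10 (restock 27): 75 + 27 = 102
Final: stock = 102, total_sold = 23

Answer: 102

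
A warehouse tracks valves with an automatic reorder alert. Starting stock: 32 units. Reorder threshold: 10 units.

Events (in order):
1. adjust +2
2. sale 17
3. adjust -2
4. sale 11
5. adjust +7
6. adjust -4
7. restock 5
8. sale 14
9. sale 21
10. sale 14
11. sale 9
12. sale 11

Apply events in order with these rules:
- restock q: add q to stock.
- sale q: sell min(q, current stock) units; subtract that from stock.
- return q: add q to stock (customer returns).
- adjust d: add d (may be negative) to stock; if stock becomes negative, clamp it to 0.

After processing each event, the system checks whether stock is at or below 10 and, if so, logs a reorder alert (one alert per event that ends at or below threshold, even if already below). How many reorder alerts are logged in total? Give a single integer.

Answer: 7

Derivation:
Processing events:
Start: stock = 32
  Event 1 (adjust +2): 32 + 2 = 34
  Event 2 (sale 17): sell min(17,34)=17. stock: 34 - 17 = 17. total_sold = 17
  Event 3 (adjust -2): 17 + -2 = 15
  Event 4 (sale 11): sell min(11,15)=11. stock: 15 - 11 = 4. total_sold = 28
  Event 5 (adjust +7): 4 + 7 = 11
  Event 6 (adjust -4): 11 + -4 = 7
  Event 7 (restock 5): 7 + 5 = 12
  Event 8 (sale 14): sell min(14,12)=12. stock: 12 - 12 = 0. total_sold = 40
  Event 9 (sale 21): sell min(21,0)=0. stock: 0 - 0 = 0. total_sold = 40
  Event 10 (sale 14): sell min(14,0)=0. stock: 0 - 0 = 0. total_sold = 40
  Event 11 (sale 9): sell min(9,0)=0. stock: 0 - 0 = 0. total_sold = 40
  Event 12 (sale 11): sell min(11,0)=0. stock: 0 - 0 = 0. total_sold = 40
Final: stock = 0, total_sold = 40

Checking against threshold 10:
  After event 1: stock=34 > 10
  After event 2: stock=17 > 10
  After event 3: stock=15 > 10
  After event 4: stock=4 <= 10 -> ALERT
  After event 5: stock=11 > 10
  After event 6: stock=7 <= 10 -> ALERT
  After event 7: stock=12 > 10
  After event 8: stock=0 <= 10 -> ALERT
  After event 9: stock=0 <= 10 -> ALERT
  After event 10: stock=0 <= 10 -> ALERT
  After event 11: stock=0 <= 10 -> ALERT
  After event 12: stock=0 <= 10 -> ALERT
Alert events: [4, 6, 8, 9, 10, 11, 12]. Count = 7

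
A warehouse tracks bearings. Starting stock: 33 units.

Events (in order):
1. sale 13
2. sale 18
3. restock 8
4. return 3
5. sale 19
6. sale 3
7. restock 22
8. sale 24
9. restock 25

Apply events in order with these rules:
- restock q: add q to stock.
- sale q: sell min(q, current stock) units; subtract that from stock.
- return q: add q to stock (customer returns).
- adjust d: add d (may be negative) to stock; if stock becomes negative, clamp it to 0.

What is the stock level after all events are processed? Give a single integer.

Answer: 25

Derivation:
Processing events:
Start: stock = 33
  Event 1 (sale 13): sell min(13,33)=13. stock: 33 - 13 = 20. total_sold = 13
  Event 2 (sale 18): sell min(18,20)=18. stock: 20 - 18 = 2. total_sold = 31
  Event 3 (restock 8): 2 + 8 = 10
  Event 4 (return 3): 10 + 3 = 13
  Event 5 (sale 19): sell min(19,13)=13. stock: 13 - 13 = 0. total_sold = 44
  Event 6 (sale 3): sell min(3,0)=0. stock: 0 - 0 = 0. total_sold = 44
  Event 7 (restock 22): 0 + 22 = 22
  Event 8 (sale 24): sell min(24,22)=22. stock: 22 - 22 = 0. total_sold = 66
  Event 9 (restock 25): 0 + 25 = 25
Final: stock = 25, total_sold = 66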